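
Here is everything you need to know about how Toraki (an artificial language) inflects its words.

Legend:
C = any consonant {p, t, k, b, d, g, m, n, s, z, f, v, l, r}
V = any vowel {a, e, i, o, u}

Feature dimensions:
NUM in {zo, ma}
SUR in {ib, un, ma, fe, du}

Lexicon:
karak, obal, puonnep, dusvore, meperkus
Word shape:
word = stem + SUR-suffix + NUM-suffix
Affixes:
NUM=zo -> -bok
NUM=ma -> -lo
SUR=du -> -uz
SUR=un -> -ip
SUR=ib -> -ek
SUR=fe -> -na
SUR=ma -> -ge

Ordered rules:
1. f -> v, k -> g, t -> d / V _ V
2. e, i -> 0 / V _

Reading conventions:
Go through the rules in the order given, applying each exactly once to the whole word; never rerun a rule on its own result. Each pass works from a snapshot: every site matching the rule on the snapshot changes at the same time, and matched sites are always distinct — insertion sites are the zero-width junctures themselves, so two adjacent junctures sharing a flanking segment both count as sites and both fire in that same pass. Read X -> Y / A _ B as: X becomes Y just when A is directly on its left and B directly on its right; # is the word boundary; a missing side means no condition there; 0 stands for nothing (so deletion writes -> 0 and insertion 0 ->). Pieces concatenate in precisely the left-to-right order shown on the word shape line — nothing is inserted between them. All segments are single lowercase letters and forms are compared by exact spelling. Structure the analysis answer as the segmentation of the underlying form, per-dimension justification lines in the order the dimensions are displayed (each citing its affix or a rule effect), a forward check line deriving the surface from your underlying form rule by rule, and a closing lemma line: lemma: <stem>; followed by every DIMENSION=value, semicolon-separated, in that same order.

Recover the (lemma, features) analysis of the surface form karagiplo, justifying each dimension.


underlying: karak-ip-lo
NUM=ma - signalled by the affix -lo
SUR=un - signalled by the affix -ip
check: karakiplo -> karagiplo -> karagiplo
lemma: karak; NUM=ma; SUR=un


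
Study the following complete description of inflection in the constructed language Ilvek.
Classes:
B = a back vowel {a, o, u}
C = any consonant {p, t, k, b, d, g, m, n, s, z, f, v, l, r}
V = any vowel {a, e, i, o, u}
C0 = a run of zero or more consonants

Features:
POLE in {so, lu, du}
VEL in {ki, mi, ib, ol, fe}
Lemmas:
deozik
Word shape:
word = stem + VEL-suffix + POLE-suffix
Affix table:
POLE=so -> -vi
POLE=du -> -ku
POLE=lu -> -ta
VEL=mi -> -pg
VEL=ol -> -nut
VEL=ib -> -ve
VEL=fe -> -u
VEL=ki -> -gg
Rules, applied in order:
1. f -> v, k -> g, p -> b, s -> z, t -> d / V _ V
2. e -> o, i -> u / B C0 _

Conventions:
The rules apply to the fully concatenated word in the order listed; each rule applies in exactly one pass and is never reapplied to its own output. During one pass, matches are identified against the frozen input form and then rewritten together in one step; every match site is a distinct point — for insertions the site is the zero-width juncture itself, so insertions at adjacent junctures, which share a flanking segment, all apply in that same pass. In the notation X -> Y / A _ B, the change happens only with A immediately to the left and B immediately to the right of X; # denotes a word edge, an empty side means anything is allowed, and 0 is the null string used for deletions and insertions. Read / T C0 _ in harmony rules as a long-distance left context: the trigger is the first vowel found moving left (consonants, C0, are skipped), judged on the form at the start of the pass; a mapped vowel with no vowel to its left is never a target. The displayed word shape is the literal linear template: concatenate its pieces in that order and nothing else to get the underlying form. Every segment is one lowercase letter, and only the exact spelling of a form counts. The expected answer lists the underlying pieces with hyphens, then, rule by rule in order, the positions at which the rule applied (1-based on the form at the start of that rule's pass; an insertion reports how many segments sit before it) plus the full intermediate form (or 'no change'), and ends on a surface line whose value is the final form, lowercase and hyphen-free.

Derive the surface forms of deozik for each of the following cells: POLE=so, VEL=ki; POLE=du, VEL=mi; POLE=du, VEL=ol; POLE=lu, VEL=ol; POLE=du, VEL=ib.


cell POLE=so, VEL=ki:
underlying: deozik-gg-vi
1. f -> v, k -> g, p -> b, s -> z, t -> d / V _ V: no change
2. e -> o, i -> u / B C0 _: fires at position(s) 5: deozukggvi
surface: deozukggvi

cell POLE=du, VEL=mi:
underlying: deozik-pg-ku
1. f -> v, k -> g, p -> b, s -> z, t -> d / V _ V: no change
2. e -> o, i -> u / B C0 _: fires at position(s) 5: deozukpgku
surface: deozukpgku

cell POLE=du, VEL=ol:
underlying: deozik-nut-ku
1. f -> v, k -> g, p -> b, s -> z, t -> d / V _ V: no change
2. e -> o, i -> u / B C0 _: fires at position(s) 5: deozuknutku
surface: deozuknutku

cell POLE=lu, VEL=ol:
underlying: deozik-nut-ta
1. f -> v, k -> g, p -> b, s -> z, t -> d / V _ V: no change
2. e -> o, i -> u / B C0 _: fires at position(s) 5: deozuknutta
surface: deozuknutta

cell POLE=du, VEL=ib:
underlying: deozik-ve-ku
1. f -> v, k -> g, p -> b, s -> z, t -> d / V _ V: fires at position(s) 9: deozikvegu
2. e -> o, i -> u / B C0 _: fires at position(s) 5: deozukvegu
surface: deozukvegu


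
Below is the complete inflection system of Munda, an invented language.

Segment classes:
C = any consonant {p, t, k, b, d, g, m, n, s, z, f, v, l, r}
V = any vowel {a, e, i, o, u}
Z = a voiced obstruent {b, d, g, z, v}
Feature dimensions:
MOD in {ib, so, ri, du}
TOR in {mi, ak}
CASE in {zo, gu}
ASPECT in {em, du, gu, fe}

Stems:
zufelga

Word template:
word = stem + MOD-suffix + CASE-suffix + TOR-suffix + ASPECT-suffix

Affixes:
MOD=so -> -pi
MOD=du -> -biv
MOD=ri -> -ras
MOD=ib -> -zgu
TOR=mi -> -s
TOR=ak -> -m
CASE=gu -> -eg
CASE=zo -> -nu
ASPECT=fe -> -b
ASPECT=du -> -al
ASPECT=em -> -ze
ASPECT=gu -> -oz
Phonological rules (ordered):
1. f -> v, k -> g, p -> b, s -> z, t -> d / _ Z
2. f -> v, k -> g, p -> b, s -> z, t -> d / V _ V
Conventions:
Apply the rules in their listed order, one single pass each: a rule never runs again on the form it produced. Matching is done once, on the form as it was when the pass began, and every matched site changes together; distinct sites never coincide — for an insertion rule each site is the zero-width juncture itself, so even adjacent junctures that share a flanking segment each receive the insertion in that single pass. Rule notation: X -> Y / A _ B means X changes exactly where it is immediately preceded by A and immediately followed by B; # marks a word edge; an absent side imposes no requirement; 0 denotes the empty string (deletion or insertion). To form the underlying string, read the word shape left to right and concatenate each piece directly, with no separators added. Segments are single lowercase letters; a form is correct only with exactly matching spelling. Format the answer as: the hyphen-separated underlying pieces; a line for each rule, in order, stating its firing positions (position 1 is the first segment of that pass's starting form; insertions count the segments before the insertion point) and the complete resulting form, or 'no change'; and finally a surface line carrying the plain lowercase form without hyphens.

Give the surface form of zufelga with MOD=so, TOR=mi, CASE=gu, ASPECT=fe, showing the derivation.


underlying: zufelga-pi-eg-s-b
1. f -> v, k -> g, p -> b, s -> z, t -> d / _ Z: fires at position(s) 12: zufelgapiegzb
2. f -> v, k -> g, p -> b, s -> z, t -> d / V _ V: fires at position(s) 3, 8: zuvelgabiegzb
surface: zuvelgabiegzb


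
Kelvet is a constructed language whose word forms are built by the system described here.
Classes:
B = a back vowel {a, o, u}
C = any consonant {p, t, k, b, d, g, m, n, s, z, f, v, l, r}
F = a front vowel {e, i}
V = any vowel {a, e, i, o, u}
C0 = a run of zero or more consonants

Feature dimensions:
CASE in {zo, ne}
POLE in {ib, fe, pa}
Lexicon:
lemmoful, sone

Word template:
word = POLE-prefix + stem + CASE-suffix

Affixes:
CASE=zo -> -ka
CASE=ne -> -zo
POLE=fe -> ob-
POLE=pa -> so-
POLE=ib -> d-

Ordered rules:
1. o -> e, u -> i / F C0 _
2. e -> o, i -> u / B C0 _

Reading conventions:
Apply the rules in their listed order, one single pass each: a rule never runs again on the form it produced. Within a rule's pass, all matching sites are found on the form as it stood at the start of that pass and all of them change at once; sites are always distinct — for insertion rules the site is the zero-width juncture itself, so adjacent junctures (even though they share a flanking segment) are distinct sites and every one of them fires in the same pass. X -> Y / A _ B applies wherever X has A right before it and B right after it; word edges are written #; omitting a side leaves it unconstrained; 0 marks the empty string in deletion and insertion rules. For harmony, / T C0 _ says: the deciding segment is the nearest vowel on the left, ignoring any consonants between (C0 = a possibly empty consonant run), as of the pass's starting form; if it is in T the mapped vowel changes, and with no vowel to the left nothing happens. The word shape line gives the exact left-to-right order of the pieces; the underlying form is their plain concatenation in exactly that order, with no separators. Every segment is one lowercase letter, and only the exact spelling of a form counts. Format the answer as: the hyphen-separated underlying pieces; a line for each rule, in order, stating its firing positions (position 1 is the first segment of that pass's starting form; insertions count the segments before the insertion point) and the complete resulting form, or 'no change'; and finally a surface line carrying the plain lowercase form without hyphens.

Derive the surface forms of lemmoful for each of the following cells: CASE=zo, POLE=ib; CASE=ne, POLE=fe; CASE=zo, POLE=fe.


cell CASE=zo, POLE=ib:
underlying: d-lemmoful-ka
1. o -> e, u -> i / F C0 _: fires at position(s) 6: dlemmefulka
2. e -> o, i -> u / B C0 _: no change
surface: dlemmefulka

cell CASE=ne, POLE=fe:
underlying: ob-lemmoful-zo
1. o -> e, u -> i / F C0 _: fires at position(s) 7: oblemmefulzo
2. e -> o, i -> u / B C0 _: fires at position(s) 4: oblommefulzo
surface: oblommefulzo

cell CASE=zo, POLE=fe:
underlying: ob-lemmoful-ka
1. o -> e, u -> i / F C0 _: fires at position(s) 7: oblemmefulka
2. e -> o, i -> u / B C0 _: fires at position(s) 4: oblommefulka
surface: oblommefulka


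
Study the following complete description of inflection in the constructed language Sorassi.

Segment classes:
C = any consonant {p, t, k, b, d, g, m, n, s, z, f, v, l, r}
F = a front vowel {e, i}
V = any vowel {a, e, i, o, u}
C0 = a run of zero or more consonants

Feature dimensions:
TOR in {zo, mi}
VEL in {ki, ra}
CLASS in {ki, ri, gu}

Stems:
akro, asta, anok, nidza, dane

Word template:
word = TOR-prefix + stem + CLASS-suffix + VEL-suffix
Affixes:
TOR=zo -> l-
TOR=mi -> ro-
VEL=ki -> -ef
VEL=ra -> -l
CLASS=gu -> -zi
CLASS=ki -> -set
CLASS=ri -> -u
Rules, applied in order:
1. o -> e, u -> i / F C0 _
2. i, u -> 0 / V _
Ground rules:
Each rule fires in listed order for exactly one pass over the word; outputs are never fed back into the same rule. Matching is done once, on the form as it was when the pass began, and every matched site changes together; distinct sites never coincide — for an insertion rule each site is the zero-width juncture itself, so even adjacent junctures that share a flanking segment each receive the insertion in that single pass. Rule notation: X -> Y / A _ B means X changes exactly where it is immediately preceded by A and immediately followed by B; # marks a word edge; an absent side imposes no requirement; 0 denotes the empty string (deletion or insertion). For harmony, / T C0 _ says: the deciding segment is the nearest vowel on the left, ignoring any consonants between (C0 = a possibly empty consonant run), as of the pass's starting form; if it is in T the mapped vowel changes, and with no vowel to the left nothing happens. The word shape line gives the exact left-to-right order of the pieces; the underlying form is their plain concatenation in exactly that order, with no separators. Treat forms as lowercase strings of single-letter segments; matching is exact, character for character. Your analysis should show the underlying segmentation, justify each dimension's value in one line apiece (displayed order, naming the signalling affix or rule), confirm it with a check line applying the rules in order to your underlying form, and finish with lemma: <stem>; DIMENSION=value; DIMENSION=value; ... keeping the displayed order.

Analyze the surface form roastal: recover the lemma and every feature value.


underlying: ro-asta-u-l
TOR=mi - signalled by the affix ro-
VEL=ra - signalled by the affix -l
CLASS=ri - signalled by the affix -u
check: roastaul -> roastaul -> roastal
lemma: asta; TOR=mi; VEL=ra; CLASS=ri


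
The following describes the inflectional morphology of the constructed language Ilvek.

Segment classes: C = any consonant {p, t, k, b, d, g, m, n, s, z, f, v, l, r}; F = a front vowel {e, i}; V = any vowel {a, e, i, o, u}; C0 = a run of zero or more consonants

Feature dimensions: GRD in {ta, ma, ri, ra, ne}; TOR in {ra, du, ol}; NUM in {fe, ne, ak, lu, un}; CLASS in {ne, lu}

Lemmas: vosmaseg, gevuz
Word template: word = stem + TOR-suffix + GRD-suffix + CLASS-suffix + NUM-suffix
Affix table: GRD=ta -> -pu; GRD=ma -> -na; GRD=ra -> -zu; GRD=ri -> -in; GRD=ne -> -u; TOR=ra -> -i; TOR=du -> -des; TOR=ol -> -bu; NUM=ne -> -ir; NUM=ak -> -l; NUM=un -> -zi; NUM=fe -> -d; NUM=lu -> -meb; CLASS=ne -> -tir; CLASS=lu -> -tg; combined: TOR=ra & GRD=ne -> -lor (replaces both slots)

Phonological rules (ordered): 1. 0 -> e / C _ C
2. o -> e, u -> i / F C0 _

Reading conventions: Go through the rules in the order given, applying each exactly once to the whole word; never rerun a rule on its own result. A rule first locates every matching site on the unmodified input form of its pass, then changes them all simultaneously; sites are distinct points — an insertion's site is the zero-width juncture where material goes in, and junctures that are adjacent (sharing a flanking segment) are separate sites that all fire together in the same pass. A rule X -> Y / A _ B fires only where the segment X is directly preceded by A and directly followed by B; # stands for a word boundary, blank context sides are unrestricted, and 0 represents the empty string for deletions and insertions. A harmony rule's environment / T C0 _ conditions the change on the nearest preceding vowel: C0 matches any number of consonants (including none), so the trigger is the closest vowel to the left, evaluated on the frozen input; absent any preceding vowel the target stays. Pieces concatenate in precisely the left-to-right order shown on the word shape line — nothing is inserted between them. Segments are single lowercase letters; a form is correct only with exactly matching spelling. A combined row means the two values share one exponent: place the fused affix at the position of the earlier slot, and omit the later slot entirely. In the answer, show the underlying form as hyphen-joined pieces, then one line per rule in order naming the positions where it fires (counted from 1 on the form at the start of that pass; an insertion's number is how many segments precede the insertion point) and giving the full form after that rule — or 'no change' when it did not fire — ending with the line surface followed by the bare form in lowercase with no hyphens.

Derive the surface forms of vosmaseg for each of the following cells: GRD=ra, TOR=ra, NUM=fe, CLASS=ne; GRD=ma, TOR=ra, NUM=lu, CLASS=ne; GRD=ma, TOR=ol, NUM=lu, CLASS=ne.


cell GRD=ra, TOR=ra, NUM=fe, CLASS=ne:
underlying: vosmaseg-i-zu-tir-d
1. 0 -> e / C _ C: inserts after position(s) 3, 14: vosemasegizutired
2. o -> e, u -> i / F C0 _: fires at position(s) 12: vosemasegizitired
surface: vosemasegizitired

cell GRD=ma, TOR=ra, NUM=lu, CLASS=ne:
underlying: vosmaseg-i-na-tir-meb
1. 0 -> e / C _ C: inserts after position(s) 3, 14: vosemaseginatiremeb
2. o -> e, u -> i / F C0 _: no change
surface: vosemaseginatiremeb

cell GRD=ma, TOR=ol, NUM=lu, CLASS=ne:
underlying: vosmaseg-bu-na-tir-meb
1. 0 -> e / C _ C: inserts after position(s) 3, 8, 15: vosemasegebunatiremeb
2. o -> e, u -> i / F C0 _: fires at position(s) 12: vosemasegebinatiremeb
surface: vosemasegebinatiremeb


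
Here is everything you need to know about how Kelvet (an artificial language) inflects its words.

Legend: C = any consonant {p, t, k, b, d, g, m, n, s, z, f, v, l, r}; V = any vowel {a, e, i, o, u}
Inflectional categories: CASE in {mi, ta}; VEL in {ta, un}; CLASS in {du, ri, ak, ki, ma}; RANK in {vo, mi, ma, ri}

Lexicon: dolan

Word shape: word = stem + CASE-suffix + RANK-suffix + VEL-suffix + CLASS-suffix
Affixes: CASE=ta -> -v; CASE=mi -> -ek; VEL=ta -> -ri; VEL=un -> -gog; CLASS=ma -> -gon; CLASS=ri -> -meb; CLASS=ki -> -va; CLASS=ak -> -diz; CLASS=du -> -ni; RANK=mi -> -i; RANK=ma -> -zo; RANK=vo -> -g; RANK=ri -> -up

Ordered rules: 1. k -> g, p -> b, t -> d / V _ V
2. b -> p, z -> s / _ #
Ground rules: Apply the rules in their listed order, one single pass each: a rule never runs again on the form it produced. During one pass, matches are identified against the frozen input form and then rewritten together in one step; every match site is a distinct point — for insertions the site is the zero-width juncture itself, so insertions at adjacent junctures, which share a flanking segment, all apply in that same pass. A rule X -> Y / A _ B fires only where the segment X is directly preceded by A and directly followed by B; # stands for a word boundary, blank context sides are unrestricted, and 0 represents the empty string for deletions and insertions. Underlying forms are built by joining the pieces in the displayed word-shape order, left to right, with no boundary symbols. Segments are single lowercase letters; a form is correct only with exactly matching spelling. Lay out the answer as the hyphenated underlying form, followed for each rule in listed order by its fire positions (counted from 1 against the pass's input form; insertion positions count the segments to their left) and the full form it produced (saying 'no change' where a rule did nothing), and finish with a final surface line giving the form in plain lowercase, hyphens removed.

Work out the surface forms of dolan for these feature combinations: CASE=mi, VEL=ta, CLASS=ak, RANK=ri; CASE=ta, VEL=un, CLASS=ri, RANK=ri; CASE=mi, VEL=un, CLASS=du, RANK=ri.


cell CASE=mi, VEL=ta, CLASS=ak, RANK=ri:
underlying: dolan-ek-up-ri-diz
1. k -> g, p -> b, t -> d / V _ V: fires at position(s) 7: dolanegupridiz
2. b -> p, z -> s / _ #: fires at position(s) 14: dolanegupridis
surface: dolanegupridis

cell CASE=ta, VEL=un, CLASS=ri, RANK=ri:
underlying: dolan-v-up-gog-meb
1. k -> g, p -> b, t -> d / V _ V: no change
2. b -> p, z -> s / _ #: fires at position(s) 14: dolanvupgogmep
surface: dolanvupgogmep

cell CASE=mi, VEL=un, CLASS=du, RANK=ri:
underlying: dolan-ek-up-gog-ni
1. k -> g, p -> b, t -> d / V _ V: fires at position(s) 7: dolanegupgogni
2. b -> p, z -> s / _ #: no change
surface: dolanegupgogni


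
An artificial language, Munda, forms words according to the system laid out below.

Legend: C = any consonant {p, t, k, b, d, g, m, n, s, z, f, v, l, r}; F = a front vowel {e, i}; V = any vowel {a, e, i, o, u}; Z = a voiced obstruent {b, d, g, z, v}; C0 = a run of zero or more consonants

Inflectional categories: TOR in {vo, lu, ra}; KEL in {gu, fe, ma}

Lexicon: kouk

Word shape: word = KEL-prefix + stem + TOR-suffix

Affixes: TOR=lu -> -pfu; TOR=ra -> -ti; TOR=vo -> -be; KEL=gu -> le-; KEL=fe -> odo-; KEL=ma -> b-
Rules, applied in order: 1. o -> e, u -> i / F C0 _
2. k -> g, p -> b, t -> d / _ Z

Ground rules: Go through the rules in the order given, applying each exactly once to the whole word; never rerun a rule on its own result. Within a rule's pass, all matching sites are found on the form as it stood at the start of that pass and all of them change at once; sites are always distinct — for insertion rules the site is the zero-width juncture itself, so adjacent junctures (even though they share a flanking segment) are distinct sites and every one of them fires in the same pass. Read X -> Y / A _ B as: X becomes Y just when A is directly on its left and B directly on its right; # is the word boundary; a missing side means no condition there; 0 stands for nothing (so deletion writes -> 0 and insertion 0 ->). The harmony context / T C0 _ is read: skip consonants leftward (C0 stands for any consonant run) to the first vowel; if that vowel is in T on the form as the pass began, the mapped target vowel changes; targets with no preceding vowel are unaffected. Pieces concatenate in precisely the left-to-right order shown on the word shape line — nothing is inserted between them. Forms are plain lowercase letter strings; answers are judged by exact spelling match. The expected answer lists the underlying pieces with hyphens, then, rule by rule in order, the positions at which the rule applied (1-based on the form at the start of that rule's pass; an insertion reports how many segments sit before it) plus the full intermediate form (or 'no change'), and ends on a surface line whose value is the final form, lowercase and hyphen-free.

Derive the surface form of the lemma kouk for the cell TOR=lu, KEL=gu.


underlying: le-kouk-pfu
1. o -> e, u -> i / F C0 _: fires at position(s) 4: lekeukpfu
2. k -> g, p -> b, t -> d / _ Z: no change
surface: lekeukpfu


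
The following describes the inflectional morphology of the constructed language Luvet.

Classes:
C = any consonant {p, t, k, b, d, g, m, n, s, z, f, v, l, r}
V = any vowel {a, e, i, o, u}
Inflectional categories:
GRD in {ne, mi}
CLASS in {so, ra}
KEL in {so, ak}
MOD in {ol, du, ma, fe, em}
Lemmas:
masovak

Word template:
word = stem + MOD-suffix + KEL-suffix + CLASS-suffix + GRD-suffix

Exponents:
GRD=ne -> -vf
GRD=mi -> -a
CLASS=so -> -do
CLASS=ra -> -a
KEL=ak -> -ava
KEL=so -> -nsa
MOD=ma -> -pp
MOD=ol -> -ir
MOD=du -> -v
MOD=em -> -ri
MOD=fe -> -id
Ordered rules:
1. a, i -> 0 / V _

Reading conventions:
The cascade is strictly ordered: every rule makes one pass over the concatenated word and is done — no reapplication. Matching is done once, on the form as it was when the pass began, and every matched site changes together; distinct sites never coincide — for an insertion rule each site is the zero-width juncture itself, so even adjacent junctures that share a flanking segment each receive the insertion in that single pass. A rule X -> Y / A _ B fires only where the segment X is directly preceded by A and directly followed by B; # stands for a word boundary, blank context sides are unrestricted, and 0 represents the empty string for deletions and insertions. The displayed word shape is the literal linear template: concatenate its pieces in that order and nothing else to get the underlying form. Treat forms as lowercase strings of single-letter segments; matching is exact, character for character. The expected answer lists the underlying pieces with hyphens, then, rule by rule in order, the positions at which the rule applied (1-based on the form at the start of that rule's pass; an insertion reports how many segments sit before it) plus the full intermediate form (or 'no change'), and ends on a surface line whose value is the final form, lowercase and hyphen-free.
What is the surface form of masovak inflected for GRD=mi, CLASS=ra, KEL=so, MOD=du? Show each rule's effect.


underlying: masovak-v-nsa-a-a
1. a, i -> 0 / V _: fires at position(s) 12, 13: masovakvnsa
surface: masovakvnsa


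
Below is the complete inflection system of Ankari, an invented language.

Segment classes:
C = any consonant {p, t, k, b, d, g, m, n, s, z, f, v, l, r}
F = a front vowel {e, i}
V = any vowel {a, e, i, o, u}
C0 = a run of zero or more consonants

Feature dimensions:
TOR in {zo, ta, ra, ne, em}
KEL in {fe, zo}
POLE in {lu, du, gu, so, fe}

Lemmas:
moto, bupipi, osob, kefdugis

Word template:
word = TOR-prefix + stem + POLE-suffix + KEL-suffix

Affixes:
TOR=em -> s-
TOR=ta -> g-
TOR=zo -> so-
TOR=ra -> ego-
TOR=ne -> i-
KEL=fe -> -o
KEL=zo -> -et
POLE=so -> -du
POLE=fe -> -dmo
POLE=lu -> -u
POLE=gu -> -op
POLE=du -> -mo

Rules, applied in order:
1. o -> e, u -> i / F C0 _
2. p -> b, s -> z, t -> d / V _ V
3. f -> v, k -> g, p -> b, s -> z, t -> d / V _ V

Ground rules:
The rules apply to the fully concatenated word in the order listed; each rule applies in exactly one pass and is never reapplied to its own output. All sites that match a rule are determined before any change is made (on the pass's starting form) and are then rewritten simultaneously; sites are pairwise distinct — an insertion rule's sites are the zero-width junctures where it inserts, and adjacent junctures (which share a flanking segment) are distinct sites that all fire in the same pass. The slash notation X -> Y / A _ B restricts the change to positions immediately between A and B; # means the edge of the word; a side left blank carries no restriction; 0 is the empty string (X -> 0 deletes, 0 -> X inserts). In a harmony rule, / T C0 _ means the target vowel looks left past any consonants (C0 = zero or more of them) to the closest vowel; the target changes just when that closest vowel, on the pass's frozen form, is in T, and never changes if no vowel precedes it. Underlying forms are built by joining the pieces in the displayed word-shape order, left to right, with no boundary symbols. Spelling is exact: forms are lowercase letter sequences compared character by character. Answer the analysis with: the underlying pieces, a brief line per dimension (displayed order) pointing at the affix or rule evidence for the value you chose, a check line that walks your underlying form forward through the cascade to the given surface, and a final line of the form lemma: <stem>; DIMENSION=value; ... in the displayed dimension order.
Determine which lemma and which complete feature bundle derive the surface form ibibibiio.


underlying: i-bupipi-u-o
TOR=ne - signalled by the affix i-
KEL=fe - signalled by the affix -o
POLE=lu - signalled by the affix -u
check: ibupipiuo -> ibipipiio -> ibibibiio -> ibibibiio
lemma: bupipi; TOR=ne; KEL=fe; POLE=lu


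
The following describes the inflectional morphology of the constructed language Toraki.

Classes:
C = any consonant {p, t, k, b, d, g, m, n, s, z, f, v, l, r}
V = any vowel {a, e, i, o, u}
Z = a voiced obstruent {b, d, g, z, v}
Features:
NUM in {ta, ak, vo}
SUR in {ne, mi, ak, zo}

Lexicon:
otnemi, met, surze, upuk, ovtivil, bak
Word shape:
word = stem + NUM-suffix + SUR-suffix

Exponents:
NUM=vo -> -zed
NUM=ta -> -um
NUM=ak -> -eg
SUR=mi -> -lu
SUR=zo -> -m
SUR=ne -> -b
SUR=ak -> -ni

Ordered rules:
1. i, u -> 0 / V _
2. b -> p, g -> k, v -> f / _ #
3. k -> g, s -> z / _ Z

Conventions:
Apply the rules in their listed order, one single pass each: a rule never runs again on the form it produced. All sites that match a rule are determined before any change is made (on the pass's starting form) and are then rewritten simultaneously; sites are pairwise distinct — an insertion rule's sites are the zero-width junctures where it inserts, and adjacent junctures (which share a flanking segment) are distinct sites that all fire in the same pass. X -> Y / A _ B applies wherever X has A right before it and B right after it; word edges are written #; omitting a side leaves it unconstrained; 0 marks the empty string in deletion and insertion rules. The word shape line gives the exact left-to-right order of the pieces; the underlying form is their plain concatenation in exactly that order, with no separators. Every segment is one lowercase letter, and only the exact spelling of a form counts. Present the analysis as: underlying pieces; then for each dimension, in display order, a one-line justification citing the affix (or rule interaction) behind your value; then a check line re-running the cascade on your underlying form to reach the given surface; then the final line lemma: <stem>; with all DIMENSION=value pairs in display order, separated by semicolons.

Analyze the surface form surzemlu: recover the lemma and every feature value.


underlying: surze-um-lu
NUM=ta - signalled by the affix -um
SUR=mi - signalled by the affix -lu
check: surzeumlu -> surzemlu -> surzemlu -> surzemlu
lemma: surze; NUM=ta; SUR=mi


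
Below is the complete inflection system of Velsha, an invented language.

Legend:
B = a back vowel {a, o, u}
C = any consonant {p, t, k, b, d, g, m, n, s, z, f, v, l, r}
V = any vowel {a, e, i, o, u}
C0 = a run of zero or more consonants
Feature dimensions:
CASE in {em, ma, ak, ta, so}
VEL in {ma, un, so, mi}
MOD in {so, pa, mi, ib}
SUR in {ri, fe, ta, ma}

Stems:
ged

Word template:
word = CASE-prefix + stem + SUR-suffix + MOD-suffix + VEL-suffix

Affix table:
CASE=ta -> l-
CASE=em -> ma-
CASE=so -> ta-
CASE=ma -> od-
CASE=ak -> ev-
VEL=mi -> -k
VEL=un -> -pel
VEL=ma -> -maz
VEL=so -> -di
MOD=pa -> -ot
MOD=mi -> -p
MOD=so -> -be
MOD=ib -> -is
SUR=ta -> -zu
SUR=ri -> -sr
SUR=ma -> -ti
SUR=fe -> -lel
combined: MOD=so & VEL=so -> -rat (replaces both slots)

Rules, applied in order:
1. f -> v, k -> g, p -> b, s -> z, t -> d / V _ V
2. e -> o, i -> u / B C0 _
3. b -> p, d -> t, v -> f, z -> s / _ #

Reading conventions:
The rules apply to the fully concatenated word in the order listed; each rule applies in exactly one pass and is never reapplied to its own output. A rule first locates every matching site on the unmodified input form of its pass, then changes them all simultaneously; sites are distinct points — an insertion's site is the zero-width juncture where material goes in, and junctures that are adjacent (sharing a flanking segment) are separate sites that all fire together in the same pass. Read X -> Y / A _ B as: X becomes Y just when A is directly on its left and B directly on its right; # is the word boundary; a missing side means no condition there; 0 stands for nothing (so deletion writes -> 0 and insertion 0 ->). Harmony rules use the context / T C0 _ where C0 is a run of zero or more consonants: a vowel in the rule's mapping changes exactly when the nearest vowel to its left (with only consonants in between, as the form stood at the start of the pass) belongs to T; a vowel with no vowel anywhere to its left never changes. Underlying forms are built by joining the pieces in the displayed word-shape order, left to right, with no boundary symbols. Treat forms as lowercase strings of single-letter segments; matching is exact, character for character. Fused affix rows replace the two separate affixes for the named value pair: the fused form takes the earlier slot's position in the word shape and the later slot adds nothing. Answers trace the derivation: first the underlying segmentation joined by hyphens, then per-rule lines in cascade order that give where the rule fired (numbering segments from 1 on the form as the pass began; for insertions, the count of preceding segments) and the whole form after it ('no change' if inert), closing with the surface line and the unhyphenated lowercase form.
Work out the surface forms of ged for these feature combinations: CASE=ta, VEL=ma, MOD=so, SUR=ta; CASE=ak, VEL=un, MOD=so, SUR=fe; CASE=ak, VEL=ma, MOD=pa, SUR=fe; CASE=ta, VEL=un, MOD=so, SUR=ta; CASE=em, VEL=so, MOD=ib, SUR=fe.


cell CASE=ta, VEL=ma, MOD=so, SUR=ta:
underlying: l-ged-zu-be-maz
1. f -> v, k -> g, p -> b, s -> z, t -> d / V _ V: no change
2. e -> o, i -> u / B C0 _: fires at position(s) 8: lgedzubomaz
3. b -> p, d -> t, v -> f, z -> s / _ #: fires at position(s) 11: lgedzubomas
surface: lgedzubomas

cell CASE=ak, VEL=un, MOD=so, SUR=fe:
underlying: ev-ged-lel-be-pel
1. f -> v, k -> g, p -> b, s -> z, t -> d / V _ V: fires at position(s) 11: evgedlelbebel
2. e -> o, i -> u / B C0 _: no change
3. b -> p, d -> t, v -> f, z -> s / _ #: no change
surface: evgedlelbebel

cell CASE=ak, VEL=ma, MOD=pa, SUR=fe:
underlying: ev-ged-lel-ot-maz
1. f -> v, k -> g, p -> b, s -> z, t -> d / V _ V: no change
2. e -> o, i -> u / B C0 _: no change
3. b -> p, d -> t, v -> f, z -> s / _ #: fires at position(s) 13: evgedlelotmas
surface: evgedlelotmas

cell CASE=ta, VEL=un, MOD=so, SUR=ta:
underlying: l-ged-zu-be-pel
1. f -> v, k -> g, p -> b, s -> z, t -> d / V _ V: fires at position(s) 9: lgedzubebel
2. e -> o, i -> u / B C0 _: fires at position(s) 8: lgedzubobel
3. b -> p, d -> t, v -> f, z -> s / _ #: no change
surface: lgedzubobel

cell CASE=em, VEL=so, MOD=ib, SUR=fe:
underlying: ma-ged-lel-is-di
1. f -> v, k -> g, p -> b, s -> z, t -> d / V _ V: no change
2. e -> o, i -> u / B C0 _: fires at position(s) 4: magodlelisdi
3. b -> p, d -> t, v -> f, z -> s / _ #: no change
surface: magodlelisdi


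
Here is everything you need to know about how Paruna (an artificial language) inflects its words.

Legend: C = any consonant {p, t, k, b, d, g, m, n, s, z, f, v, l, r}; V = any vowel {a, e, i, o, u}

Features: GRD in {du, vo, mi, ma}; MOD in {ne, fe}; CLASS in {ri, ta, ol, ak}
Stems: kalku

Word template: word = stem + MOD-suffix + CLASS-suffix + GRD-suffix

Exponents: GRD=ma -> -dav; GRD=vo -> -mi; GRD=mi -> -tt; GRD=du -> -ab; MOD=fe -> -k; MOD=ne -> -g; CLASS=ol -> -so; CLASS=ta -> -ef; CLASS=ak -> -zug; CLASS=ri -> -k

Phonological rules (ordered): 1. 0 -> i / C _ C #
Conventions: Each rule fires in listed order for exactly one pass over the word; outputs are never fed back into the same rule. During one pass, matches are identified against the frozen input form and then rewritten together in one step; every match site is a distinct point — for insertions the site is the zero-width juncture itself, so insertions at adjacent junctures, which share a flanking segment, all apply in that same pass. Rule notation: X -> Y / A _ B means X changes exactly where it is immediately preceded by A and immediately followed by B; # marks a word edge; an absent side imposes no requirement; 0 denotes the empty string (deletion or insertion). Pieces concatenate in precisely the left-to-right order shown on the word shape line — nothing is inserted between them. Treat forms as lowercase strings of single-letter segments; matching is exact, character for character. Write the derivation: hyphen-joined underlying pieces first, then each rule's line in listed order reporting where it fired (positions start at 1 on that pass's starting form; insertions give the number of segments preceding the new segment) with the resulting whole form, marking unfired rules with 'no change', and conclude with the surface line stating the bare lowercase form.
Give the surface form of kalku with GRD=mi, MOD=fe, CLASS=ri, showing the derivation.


underlying: kalku-k-k-tt
1. 0 -> i / C _ C #: inserts after position(s) 8: kalkukktit
surface: kalkukktit


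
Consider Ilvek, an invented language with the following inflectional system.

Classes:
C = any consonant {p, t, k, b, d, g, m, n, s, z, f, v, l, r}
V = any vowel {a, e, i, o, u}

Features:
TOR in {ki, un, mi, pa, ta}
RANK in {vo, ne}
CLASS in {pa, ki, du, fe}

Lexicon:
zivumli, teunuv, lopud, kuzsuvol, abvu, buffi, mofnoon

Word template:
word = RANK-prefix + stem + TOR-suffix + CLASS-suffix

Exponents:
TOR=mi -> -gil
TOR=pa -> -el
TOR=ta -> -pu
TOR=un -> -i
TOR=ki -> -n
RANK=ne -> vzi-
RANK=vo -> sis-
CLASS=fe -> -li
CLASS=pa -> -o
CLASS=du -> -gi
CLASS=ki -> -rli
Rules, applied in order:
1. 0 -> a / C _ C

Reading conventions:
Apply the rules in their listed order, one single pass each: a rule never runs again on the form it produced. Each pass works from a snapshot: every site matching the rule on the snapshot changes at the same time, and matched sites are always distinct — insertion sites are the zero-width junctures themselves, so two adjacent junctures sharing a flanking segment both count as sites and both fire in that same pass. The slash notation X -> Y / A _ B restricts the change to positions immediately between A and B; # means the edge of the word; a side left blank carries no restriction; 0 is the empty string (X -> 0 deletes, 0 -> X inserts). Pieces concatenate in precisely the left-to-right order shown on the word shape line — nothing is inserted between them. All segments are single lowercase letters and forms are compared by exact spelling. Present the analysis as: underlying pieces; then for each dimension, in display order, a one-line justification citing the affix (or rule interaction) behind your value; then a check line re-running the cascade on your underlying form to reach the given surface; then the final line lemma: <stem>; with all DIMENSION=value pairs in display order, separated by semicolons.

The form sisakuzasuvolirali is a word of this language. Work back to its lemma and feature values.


underlying: sis-kuzsuvol-i-rli
TOR=un - signalled by the affix -i
RANK=vo - signalled by the affix sis-
CLASS=ki - signalled by the affix -rli
check: siskuzsuvolirli -> sisakuzasuvolirali
lemma: kuzsuvol; TOR=un; RANK=vo; CLASS=ki


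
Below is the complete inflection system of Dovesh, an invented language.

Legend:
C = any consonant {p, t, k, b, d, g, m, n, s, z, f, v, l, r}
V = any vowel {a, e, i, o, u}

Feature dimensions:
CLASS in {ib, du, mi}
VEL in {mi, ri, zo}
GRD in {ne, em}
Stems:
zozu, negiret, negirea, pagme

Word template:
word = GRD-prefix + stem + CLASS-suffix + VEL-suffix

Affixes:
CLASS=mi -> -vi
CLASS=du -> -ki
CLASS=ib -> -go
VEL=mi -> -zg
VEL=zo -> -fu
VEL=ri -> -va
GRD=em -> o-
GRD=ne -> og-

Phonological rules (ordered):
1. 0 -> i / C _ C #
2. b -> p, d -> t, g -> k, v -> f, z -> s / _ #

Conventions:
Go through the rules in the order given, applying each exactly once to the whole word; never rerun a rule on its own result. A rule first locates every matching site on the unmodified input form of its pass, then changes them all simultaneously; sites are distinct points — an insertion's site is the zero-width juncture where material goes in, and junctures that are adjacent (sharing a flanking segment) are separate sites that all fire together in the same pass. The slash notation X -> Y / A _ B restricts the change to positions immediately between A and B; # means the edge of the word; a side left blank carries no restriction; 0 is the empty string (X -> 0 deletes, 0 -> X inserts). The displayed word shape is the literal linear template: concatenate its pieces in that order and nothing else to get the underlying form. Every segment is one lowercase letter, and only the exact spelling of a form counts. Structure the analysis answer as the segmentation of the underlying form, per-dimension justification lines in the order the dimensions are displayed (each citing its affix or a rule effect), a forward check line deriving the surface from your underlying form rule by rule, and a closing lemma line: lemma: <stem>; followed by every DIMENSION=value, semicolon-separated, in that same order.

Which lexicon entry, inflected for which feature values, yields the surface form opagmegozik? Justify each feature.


underlying: o-pagme-go-zg
CLASS=ib - signalled by the affix -go
VEL=mi - signalled by the affix -zg
GRD=em - signalled by the affix o-
check: opagmegozg -> opagmegozig -> opagmegozik
lemma: pagme; CLASS=ib; VEL=mi; GRD=em


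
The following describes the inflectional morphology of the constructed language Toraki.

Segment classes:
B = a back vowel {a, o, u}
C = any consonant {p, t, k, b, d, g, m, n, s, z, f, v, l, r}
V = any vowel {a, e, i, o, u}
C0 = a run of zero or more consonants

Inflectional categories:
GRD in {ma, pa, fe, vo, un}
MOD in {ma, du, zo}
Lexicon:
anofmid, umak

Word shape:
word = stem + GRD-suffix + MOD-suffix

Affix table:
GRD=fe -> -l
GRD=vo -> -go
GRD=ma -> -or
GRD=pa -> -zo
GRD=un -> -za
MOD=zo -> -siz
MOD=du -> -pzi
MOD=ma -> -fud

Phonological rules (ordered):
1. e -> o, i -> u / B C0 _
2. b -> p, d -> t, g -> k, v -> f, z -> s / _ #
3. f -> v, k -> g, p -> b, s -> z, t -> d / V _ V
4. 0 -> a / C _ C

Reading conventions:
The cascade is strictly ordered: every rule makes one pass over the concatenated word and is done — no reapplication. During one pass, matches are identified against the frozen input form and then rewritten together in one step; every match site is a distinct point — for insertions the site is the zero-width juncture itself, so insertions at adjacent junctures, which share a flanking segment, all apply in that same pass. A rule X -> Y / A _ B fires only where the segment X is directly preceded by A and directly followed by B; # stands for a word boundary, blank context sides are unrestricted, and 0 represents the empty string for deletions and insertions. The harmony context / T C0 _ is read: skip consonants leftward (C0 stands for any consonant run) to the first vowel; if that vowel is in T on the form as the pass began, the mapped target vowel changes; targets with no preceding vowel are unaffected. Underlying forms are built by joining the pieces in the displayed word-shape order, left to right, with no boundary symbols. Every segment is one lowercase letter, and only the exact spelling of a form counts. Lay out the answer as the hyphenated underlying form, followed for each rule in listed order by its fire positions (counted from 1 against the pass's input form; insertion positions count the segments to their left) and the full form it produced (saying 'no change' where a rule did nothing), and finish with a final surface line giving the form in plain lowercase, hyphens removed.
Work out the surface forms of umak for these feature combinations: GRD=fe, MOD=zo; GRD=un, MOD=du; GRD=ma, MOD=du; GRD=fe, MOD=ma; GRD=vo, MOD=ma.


cell GRD=fe, MOD=zo:
underlying: umak-l-siz
1. e -> o, i -> u / B C0 _: fires at position(s) 7: umaklsuz
2. b -> p, d -> t, g -> k, v -> f, z -> s / _ #: fires at position(s) 8: umaklsus
3. f -> v, k -> g, p -> b, s -> z, t -> d / V _ V: no change
4. 0 -> a / C _ C: inserts after position(s) 4, 5: umakalasus
surface: umakalasus

cell GRD=un, MOD=du:
underlying: umak-za-pzi
1. e -> o, i -> u / B C0 _: fires at position(s) 9: umakzapzu
2. b -> p, d -> t, g -> k, v -> f, z -> s / _ #: no change
3. f -> v, k -> g, p -> b, s -> z, t -> d / V _ V: no change
4. 0 -> a / C _ C: inserts after position(s) 4, 7: umakazapazu
surface: umakazapazu

cell GRD=ma, MOD=du:
underlying: umak-or-pzi
1. e -> o, i -> u / B C0 _: fires at position(s) 9: umakorpzu
2. b -> p, d -> t, g -> k, v -> f, z -> s / _ #: no change
3. f -> v, k -> g, p -> b, s -> z, t -> d / V _ V: fires at position(s) 4: umagorpzu
4. 0 -> a / C _ C: inserts after position(s) 6, 7: umagorapazu
surface: umagorapazu

cell GRD=fe, MOD=ma:
underlying: umak-l-fud
1. e -> o, i -> u / B C0 _: no change
2. b -> p, d -> t, g -> k, v -> f, z -> s / _ #: fires at position(s) 8: umaklfut
3. f -> v, k -> g, p -> b, s -> z, t -> d / V _ V: no change
4. 0 -> a / C _ C: inserts after position(s) 4, 5: umakalafut
surface: umakalafut

cell GRD=vo, MOD=ma:
underlying: umak-go-fud
1. e -> o, i -> u / B C0 _: no change
2. b -> p, d -> t, g -> k, v -> f, z -> s / _ #: fires at position(s) 9: umakgofut
3. f -> v, k -> g, p -> b, s -> z, t -> d / V _ V: fires at position(s) 7: umakgovut
4. 0 -> a / C _ C: inserts after position(s) 4: umakagovut
surface: umakagovut
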